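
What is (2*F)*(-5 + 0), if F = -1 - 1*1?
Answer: 20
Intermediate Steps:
F = -2 (F = -1 - 1 = -2)
(2*F)*(-5 + 0) = (2*(-2))*(-5 + 0) = -4*(-5) = 20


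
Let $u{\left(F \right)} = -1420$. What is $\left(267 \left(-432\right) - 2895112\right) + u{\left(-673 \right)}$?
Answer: $-3011876$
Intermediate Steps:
$\left(267 \left(-432\right) - 2895112\right) + u{\left(-673 \right)} = \left(267 \left(-432\right) - 2895112\right) - 1420 = \left(-115344 - 2895112\right) - 1420 = -3010456 - 1420 = -3011876$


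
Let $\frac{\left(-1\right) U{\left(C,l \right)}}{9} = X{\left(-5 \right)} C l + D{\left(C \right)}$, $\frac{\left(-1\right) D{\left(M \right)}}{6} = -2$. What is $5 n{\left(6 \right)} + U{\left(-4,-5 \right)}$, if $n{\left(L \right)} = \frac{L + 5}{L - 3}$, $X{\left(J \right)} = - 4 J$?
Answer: $- \frac{11069}{3} \approx -3689.7$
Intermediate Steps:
$D{\left(M \right)} = 12$ ($D{\left(M \right)} = \left(-6\right) \left(-2\right) = 12$)
$U{\left(C,l \right)} = -108 - 180 C l$ ($U{\left(C,l \right)} = - 9 \left(\left(-4\right) \left(-5\right) C l + 12\right) = - 9 \left(20 C l + 12\right) = - 9 \left(12 + 20 C l\right) = -108 - 180 C l$)
$n{\left(L \right)} = \frac{5 + L}{-3 + L}$
$5 n{\left(6 \right)} + U{\left(-4,-5 \right)} = 5 \frac{5 + 6}{-3 + 6} - \left(108 - -3600\right) = 5 \cdot \frac{1}{3} \cdot 11 - 3708 = 5 \cdot \frac{11}{3} - 3708 = \frac{55}{3} - 3708 = - \frac{11069}{3}$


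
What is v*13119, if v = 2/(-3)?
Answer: -8746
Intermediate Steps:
v = -⅔ (v = 2*(-⅓) = -⅔ ≈ -0.66667)
v*13119 = -⅔*13119 = -8746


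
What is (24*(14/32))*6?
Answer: 63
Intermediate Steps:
(24*(14/32))*6 = (24*(14*(1/32)))*6 = (24*(7/16))*6 = (21/2)*6 = 63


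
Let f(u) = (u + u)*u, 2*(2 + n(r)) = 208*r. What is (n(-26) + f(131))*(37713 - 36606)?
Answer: 34998912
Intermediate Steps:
n(r) = -2 + 104*r (n(r) = -2 + (208*r)/2 = -2 + 104*r)
f(u) = 2*u² (f(u) = (2*u)*u = 2*u²)
(n(-26) + f(131))*(37713 - 36606) = ((-2 + 104*(-26)) + 2*131²)*(37713 - 36606) = ((-2 - 2704) + 2*17161)*1107 = (-2706 + 34322)*1107 = 31616*1107 = 34998912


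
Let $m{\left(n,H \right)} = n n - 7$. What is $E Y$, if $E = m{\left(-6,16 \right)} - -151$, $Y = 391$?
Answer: $70380$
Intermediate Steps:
$m{\left(n,H \right)} = -7 + n^{2}$ ($m{\left(n,H \right)} = n^{2} - 7 = -7 + n^{2}$)
$E = 180$ ($E = \left(-7 + \left(-6\right)^{2}\right) - -151 = \left(-7 + 36\right) + 151 = 29 + 151 = 180$)
$E Y = 180 \cdot 391 = 70380$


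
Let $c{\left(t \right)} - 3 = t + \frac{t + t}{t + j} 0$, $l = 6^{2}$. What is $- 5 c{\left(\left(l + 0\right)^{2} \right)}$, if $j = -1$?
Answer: $-6495$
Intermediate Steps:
$l = 36$
$c{\left(t \right)} = 3 + t$ ($c{\left(t \right)} = 3 + \left(t + \frac{t + t}{t - 1} \cdot 0\right) = 3 + \left(t + \frac{2 t}{-1 + t} 0\right) = 3 + \left(t + 0\right) = 3 + t$)
$- 5 c{\left(\left(l + 0\right)^{2} \right)} = - 5 \left(3 + \left(36 + 0\right)^{2}\right) = - 5 \left(3 + 36^{2}\right) = - 5 \left(3 + 1296\right) = \left(-5\right) 1299 = -6495$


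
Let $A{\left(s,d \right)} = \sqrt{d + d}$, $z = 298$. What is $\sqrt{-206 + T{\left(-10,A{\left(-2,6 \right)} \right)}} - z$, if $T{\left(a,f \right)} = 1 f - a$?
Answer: $-298 + i \sqrt{196 - 2 \sqrt{3}} \approx -298.0 + 13.876 i$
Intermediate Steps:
$A{\left(s,d \right)} = \sqrt{2} \sqrt{d}$ ($A{\left(s,d \right)} = \sqrt{2 d} = \sqrt{2} \sqrt{d}$)
$T{\left(a,f \right)} = f - a$
$\sqrt{-206 + T{\left(-10,A{\left(-2,6 \right)} \right)}} - z = \sqrt{-206 + \left(\sqrt{2} \sqrt{6} - -10\right)} - 298 = \sqrt{-206 + \left(2 \sqrt{3} + 10\right)} - 298 = \sqrt{-206 + \left(10 + 2 \sqrt{3}\right)} - 298 = \sqrt{-196 + 2 \sqrt{3}} - 298 = -298 + \sqrt{-196 + 2 \sqrt{3}}$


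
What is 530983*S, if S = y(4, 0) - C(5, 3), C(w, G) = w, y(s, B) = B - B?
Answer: -2654915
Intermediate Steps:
y(s, B) = 0
S = -5 (S = 0 - 1*5 = 0 - 5 = -5)
530983*S = 530983*(-5) = -2654915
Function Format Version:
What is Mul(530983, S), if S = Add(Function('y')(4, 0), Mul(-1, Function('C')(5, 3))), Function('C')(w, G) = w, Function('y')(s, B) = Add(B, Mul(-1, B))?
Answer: -2654915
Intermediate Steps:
Function('y')(s, B) = 0
S = -5 (S = Add(0, Mul(-1, 5)) = Add(0, -5) = -5)
Mul(530983, S) = Mul(530983, -5) = -2654915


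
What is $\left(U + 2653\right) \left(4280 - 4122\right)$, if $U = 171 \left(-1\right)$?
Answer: $392156$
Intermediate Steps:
$U = -171$
$\left(U + 2653\right) \left(4280 - 4122\right) = \left(-171 + 2653\right) \left(4280 - 4122\right) = 2482 \cdot 158 = 392156$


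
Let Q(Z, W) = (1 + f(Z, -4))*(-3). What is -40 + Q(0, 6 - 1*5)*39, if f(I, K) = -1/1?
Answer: -40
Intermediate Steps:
f(I, K) = -1 (f(I, K) = -1*1 = -1)
Q(Z, W) = 0 (Q(Z, W) = (1 - 1)*(-3) = 0*(-3) = 0)
-40 + Q(0, 6 - 1*5)*39 = -40 + 0*39 = -40 + 0 = -40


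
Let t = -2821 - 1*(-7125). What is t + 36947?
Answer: 41251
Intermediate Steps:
t = 4304 (t = -2821 + 7125 = 4304)
t + 36947 = 4304 + 36947 = 41251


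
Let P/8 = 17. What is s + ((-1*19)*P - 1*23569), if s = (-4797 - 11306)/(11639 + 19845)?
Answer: -823417155/31484 ≈ -26154.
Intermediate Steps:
P = 136 (P = 8*17 = 136)
s = -16103/31484 ≈ -0.51147
s + ((-1*19)*P - 1*23569) = -16103/31484 + (-1*19*136 - 1*23569) = -16103/31484 + (-19*136 - 23569) = -16103/31484 + (-2584 - 23569) = -16103/31484 - 26153 = -823417155/31484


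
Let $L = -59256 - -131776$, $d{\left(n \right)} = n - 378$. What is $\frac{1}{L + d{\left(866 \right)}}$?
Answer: $\frac{1}{73008} \approx 1.3697 \cdot 10^{-5}$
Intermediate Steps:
$d{\left(n \right)} = -378 + n$
$L = 72520$ ($L = -59256 + 131776 = 72520$)
$\frac{1}{L + d{\left(866 \right)}} = \frac{1}{72520 + \left(-378 + 866\right)} = \frac{1}{72520 + 488} = \frac{1}{73008}$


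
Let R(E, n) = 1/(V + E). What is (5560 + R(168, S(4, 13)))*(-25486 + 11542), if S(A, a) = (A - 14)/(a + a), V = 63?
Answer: -852815704/11 ≈ -7.7529e+7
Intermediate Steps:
S(A, a) = (-14 + A)/(2*a) (S(A, a) = (-14 + A)/((2*a)) = (-14 + A)*(1/(2*a)) = (-14 + A)/(2*a))
R(E, n) = 1/(63 + E)
(5560 + R(168, S(4, 13)))*(-25486 + 11542) = (5560 + 1/(63 + 168))*(-25486 + 11542) = (5560 + 1/231)*(-13944) = (1284361/231)*(-13944) = -852815704/11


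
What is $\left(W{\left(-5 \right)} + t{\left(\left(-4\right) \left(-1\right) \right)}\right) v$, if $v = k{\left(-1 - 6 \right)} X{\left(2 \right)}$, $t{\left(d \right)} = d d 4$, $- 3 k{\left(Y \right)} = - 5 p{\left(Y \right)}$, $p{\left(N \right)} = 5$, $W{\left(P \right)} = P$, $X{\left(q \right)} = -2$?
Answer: $- \frac{2950}{3} \approx -983.33$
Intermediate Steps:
$k{\left(Y \right)} = \frac{25}{3}$ ($k{\left(Y \right)} = - \frac{\left(-5\right) 5}{3} = \left(- \frac{1}{3}\right) \left(-25\right) = \frac{25}{3}$)
$t{\left(d \right)} = 4 d^{2}$ ($t{\left(d \right)} = d^{2} \cdot 4 = 4 d^{2}$)
$v = - \frac{50}{3}$ ($v = \frac{25}{3} \left(-2\right) = - \frac{50}{3} \approx -16.667$)
$\left(W{\left(-5 \right)} + t{\left(\left(-4\right) \left(-1\right) \right)}\right) v = \left(-5 + 4 \left(\left(-4\right) \left(-1\right)\right)^{2}\right) \left(- \frac{50}{3}\right) = \left(-5 + 4 \cdot 4^{2}\right) \left(- \frac{50}{3}\right) = \left(-5 + 4 \cdot 16\right) \left(- \frac{50}{3}\right) = \left(-5 + 64\right) \left(- \frac{50}{3}\right) = 59 \left(- \frac{50}{3}\right) = - \frac{2950}{3}$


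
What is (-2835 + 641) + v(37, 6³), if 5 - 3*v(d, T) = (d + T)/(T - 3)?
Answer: -1401154/639 ≈ -2192.7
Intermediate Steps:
v(d, T) = 5/3 - (T + d)/(3*(-3 + T)) (v(d, T) = 5/3 - (d + T)/(3*(T - 3)) = 5/3 - (T + d)/(3*(-3 + T)))
(-2835 + 641) + v(37, 6³) = (-2835 + 641) + (-15 - 1*37 + 4*6³)/(3*(-3 + 6³)) = -2194 + (-15 - 37 + 4*216)/(3*(-3 + 216)) = -2194 + (⅓)*(-15 - 37 + 864)/213 = -2194 + (⅓)*(1/213)*812 = -2194 + 812/639 = -1401154/639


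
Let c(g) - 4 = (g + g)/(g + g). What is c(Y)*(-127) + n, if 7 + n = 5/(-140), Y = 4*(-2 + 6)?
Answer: -17977/28 ≈ -642.04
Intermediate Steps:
Y = 16 (Y = 4*4 = 16)
c(g) = 5 (c(g) = 4 + (g + g)/(g + g) = 4 + (2*g)/((2*g)) = 4 + (2*g)*(1/(2*g)) = 4 + 1 = 5)
n = -197/28 (n = -7 + 5/(-140) = -7 + 5*(-1/140) = -7 - 1/28 = -197/28 ≈ -7.0357)
c(Y)*(-127) + n = 5*(-127) - 197/28 = -635 - 197/28 = -17977/28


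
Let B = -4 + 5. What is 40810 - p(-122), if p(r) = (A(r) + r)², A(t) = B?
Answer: 26169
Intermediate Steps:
B = 1
A(t) = 1
p(r) = (1 + r)²
40810 - p(-122) = 40810 - (1 - 122)² = 40810 - 1*(-121)² = 40810 - 1*14641 = 40810 - 14641 = 26169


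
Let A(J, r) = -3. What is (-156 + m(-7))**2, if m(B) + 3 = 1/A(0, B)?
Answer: 228484/9 ≈ 25387.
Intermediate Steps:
m(B) = -10/3 (m(B) = -3 + 1/(-3) = -3 - 1/3 = -10/3)
(-156 + m(-7))**2 = (-156 - 10/3)**2 = (-478/3)**2 = 228484/9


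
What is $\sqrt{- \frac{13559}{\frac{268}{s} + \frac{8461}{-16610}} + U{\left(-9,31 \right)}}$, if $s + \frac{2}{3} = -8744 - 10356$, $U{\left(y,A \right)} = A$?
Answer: $\frac{\sqrt{1609231737905197092581}}{249093331} \approx 161.04$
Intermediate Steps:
$s = - \frac{57302}{3}$ ($s = - \frac{2}{3} - 19100 = - \frac{57302}{3} \approx -19101.0$)
$\sqrt{- \frac{13559}{\frac{268}{s} + \frac{8461}{-16610}} + U{\left(-9,31 \right)}} = \sqrt{- \frac{13559}{\frac{268}{- \frac{57302}{3}} + \frac{8461}{-16610}} + 31} = \sqrt{- \frac{13559}{268 \left(- \frac{3}{57302}\right) + 8461 \left(- \frac{1}{16610}\right)} + 31} = \sqrt{- \frac{13559}{- \frac{402}{28651} - \frac{8461}{16610}} + 31} = \sqrt{- \frac{13559}{- \frac{249093331}{475893110}} + 31} = \sqrt{\left(-13559\right) \left(- \frac{475893110}{249093331}\right) + 31} = \sqrt{\frac{6452634678490}{249093331} + 31} = \sqrt{\frac{6460356571751}{249093331}} = \frac{\sqrt{1609231737905197092581}}{249093331}$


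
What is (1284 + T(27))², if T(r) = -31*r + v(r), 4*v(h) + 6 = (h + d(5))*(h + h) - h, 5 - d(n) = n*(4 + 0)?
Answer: 5774409/16 ≈ 3.6090e+5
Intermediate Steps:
d(n) = 5 - 4*n (d(n) = 5 - n*(4 + 0) = 5 - n*4 = 5 - 4*n)
v(h) = -3/2 - h/4 + h*(-15 + h)/2 (v(h) = -3/2 + ((h + (5 - 4*5))*(h + h) - h)/4 = -3/2 + ((h + (5 - 20))*(2*h) - h)/4 = -3/2 + ((h - 15)*(2*h) - h)/4 = -3/2 + ((-15 + h)*(2*h) - h)/4 = -3/2 + (2*h*(-15 + h) - h)/4 = -3/2 + (-h + 2*h*(-15 + h))/4 = -3/2 + (-h/4 + h*(-15 + h)/2) = -3/2 - h/4 + h*(-15 + h)/2)
T(r) = -3/2 + r²/2 - 155*r/4 (T(r) = -31*r + (-3/2 + r²/2 - 31*r/4) = -3/2 + r²/2 - 155*r/4)
(1284 + T(27))² = (1284 + (-3/2 + (½)*27² - 155/4*27))² = (1284 + (-3/2 + (½)*729 - 4185/4))² = (1284 + (-3/2 + 729/2 - 4185/4))² = (1284 - 2733/4)² = (2403/4)² = 5774409/16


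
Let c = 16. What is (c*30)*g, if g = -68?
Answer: -32640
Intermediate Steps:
(c*30)*g = (16*30)*(-68) = 480*(-68) = -32640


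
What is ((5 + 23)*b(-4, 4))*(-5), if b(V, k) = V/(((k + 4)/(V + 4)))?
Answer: 0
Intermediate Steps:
b(V, k) = V*(4 + V)/(4 + k) (b(V, k) = V/(((4 + k)/(4 + V))) = V*((4 + V)/(4 + k)) = V*(4 + V)/(4 + k))
((5 + 23)*b(-4, 4))*(-5) = ((5 + 23)*(-4*(4 - 4)/(4 + 4)))*(-5) = (28*(-4*0/8))*(-5) = (28*(-4*⅛*0))*(-5) = (28*0)*(-5) = 0*(-5) = 0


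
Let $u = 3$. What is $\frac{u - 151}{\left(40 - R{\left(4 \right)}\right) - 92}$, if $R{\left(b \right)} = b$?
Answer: $\frac{37}{14} \approx 2.6429$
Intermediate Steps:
$\frac{u - 151}{\left(40 - R{\left(4 \right)}\right) - 92} = \frac{3 - 151}{\left(40 - 4\right) - 92} = \frac{1}{\left(40 - 4\right) - 92} \left(-148\right) = \frac{1}{36 - 92} \left(-148\right) = \frac{1}{-56} \left(-148\right) = \left(- \frac{1}{56}\right) \left(-148\right) = \frac{37}{14}$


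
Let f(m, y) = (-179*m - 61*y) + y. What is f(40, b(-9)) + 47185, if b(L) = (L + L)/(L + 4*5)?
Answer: 441355/11 ≈ 40123.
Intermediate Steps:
b(L) = 2*L/(20 + L) (b(L) = (2*L)/(L + 20) = (2*L)/(20 + L) = 2*L/(20 + L))
f(m, y) = -179*m - 60*y
f(40, b(-9)) + 47185 = (-179*40 - 120*(-9)/(20 - 9)) + 47185 = (-7160 - 120*(-9)/11) + 47185 = (-7160 - 60*(-18/11)) + 47185 = (-7160 + 1080/11) + 47185 = -77680/11 + 47185 = 441355/11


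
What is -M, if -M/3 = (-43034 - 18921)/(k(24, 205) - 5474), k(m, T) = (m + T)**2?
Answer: -185865/46967 ≈ -3.9574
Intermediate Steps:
k(m, T) = (T + m)**2
M = 185865/46967 (M = -3*(-43034 - 18921)/((205 + 24)**2 - 5474) = -(-185865)/(229**2 - 5474) = -(-185865)/(52441 - 5474) = -(-185865)/46967 = -3*(-61955/46967) = 185865/46967 ≈ 3.9574)
-M = -1*185865/46967 = -185865/46967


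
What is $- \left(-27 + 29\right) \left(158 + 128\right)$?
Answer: $-572$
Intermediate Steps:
$- \left(-27 + 29\right) \left(158 + 128\right) = - 2 \cdot 286 = \left(-1\right) 572 = -572$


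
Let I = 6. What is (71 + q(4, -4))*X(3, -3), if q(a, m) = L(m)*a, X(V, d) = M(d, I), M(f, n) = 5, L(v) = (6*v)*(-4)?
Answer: 2275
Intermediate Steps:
L(v) = -24*v
X(V, d) = 5
q(a, m) = -24*a*m (q(a, m) = (-24*m)*a = -24*a*m)
(71 + q(4, -4))*X(3, -3) = (71 - 24*4*(-4))*5 = (71 + 384)*5 = 455*5 = 2275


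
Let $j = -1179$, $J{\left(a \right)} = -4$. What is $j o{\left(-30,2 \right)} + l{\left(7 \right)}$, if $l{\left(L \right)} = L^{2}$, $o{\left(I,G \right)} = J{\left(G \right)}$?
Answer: $4765$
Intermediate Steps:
$o{\left(I,G \right)} = -4$
$j o{\left(-30,2 \right)} + l{\left(7 \right)} = \left(-1179\right) \left(-4\right) + 7^{2} = 4716 + 49 = 4765$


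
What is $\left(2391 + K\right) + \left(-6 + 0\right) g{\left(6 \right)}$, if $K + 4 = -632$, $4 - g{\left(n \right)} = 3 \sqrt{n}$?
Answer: $1731 + 18 \sqrt{6} \approx 1775.1$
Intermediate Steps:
$g{\left(n \right)} = 4 - 3 \sqrt{n}$
$K = -636$ ($K = -4 - 632 = -636$)
$\left(2391 + K\right) + \left(-6 + 0\right) g{\left(6 \right)} = \left(2391 - 636\right) + \left(-6 + 0\right) \left(4 - 3 \sqrt{6}\right) = 1755 - 6 \left(4 - 3 \sqrt{6}\right) = 1755 - \left(24 - 18 \sqrt{6}\right) = 1731 + 18 \sqrt{6}$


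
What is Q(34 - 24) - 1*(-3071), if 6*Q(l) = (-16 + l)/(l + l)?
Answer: 61419/20 ≈ 3070.9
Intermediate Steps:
Q(l) = (-16 + l)/(12*l) (Q(l) = ((-16 + l)/(l + l))/6 = ((-16 + l)/((2*l)))/6 = ((-16 + l)*(1/(2*l)))/6 = ((-16 + l)/(2*l))/6 = (-16 + l)/(12*l))
Q(34 - 24) - 1*(-3071) = (-16 + (34 - 24))/(12*(34 - 24)) - 1*(-3071) = (1/12)*(-16 + 10)/10 + 3071 = (1/12)*(1/10)*(-6) + 3071 = -1/20 + 3071 = 61419/20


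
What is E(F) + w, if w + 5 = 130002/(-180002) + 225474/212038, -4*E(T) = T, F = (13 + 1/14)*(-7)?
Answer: 1390520504461/76334528152 ≈ 18.216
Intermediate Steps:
F = -183/2 (F = (13 + 1/14)*(-7) = (183/14)*(-7) = -183/2 ≈ -91.500)
E(T) = -T/4
w = -44453978377/9541816019 (w = -5 + (130002/(-180002) + 225474/212038) = -5 + (130002*(-1/180002) + 225474*(1/212038)) = -5 + (-65001/90001 + 112737/106019) = -5 + 3255101718/9541816019 = -44453978377/9541816019 ≈ -4.6589)
E(F) + w = -¼*(-183/2) - 44453978377/9541816019 = 183/8 - 44453978377/9541816019 = 1390520504461/76334528152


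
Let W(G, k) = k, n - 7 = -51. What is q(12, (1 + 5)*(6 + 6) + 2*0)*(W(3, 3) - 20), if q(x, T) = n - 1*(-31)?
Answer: 221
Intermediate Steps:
n = -44 (n = 7 - 51 = -44)
q(x, T) = -13 (q(x, T) = -44 - 1*(-31) = -44 + 31 = -13)
q(12, (1 + 5)*(6 + 6) + 2*0)*(W(3, 3) - 20) = -13*(3 - 20) = -13*(-17) = 221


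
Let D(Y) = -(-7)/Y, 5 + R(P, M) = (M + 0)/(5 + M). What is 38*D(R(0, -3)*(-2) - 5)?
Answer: 133/4 ≈ 33.250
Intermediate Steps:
R(P, M) = -5 + M/(5 + M) (R(P, M) = -5 + (M + 0)/(5 + M) = -5 + M/(5 + M))
D(Y) = 7/Y
38*D(R(0, -3)*(-2) - 5) = 38*(7/(((-25 - 4*(-3))/(5 - 3))*(-2) - 5)) = 38*(7/(((-25 + 12)/2)*(-2) - 5)) = 38*(7/(((1/2)*(-13))*(-2) - 5)) = 38*(7/(-13/2*(-2) - 5)) = 38*(7/(13 - 5)) = 38*(7/8) = 133/4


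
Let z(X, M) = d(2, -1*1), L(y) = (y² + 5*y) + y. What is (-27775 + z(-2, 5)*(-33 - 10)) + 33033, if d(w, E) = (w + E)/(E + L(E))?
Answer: 31591/6 ≈ 5265.2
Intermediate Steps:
L(y) = y² + 6*y
d(w, E) = (E + w)/(E + E*(6 + E)) (d(w, E) = (w + E)/(E + E*(6 + E)) = (E + w)/(E + E*(6 + E)))
z(X, M) = -⅙ (z(X, M) = (-1*1 + 2)/(((-1*1))*(7 - 1*1)) = (-1 + 2)/((-1)*(7 - 1)) = -1*1/6 = -1*⅙*1 = -⅙)
(-27775 + z(-2, 5)*(-33 - 10)) + 33033 = (-27775 - (-33 - 10)/6) + 33033 = (-27775 - ⅙*(-43)) + 33033 = (-27775 + 43/6) + 33033 = -166607/6 + 33033 = 31591/6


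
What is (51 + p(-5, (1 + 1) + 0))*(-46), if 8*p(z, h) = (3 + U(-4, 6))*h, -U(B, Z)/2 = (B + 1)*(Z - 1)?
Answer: -5451/2 ≈ -2725.5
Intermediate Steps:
U(B, Z) = -2*(1 + B)*(-1 + Z) (U(B, Z) = -2*(B + 1)*(Z - 1) = -2*(1 + B)*(-1 + Z))
p(z, h) = 33*h/8 (p(z, h) = ((3 + (2 - 2*6 + 2*(-4) - 2*(-4)*6))*h)/8 = ((3 + (2 - 12 - 8 + 48))*h)/8 = ((3 + 30)*h)/8 = (33*h)/8 = 33*h/8)
(51 + p(-5, (1 + 1) + 0))*(-46) = (51 + 33*((1 + 1) + 0)/8)*(-46) = (51 + 33*(2 + 0)/8)*(-46) = (51 + (33/8)*2)*(-46) = (51 + 33/4)*(-46) = (237/4)*(-46) = -5451/2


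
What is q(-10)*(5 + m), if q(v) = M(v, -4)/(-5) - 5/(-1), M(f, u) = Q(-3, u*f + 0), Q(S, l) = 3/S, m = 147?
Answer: 3952/5 ≈ 790.40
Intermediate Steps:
M(f, u) = -1 (M(f, u) = 3/(-3) = 3*(-1/3) = -1)
q(v) = 26/5 (q(v) = -1/(-5) - 5/(-1) = -1*(-1/5) - 5*(-1) = 1/5 + 5 = 26/5)
q(-10)*(5 + m) = 26*(5 + 147)/5 = (26/5)*152 = 3952/5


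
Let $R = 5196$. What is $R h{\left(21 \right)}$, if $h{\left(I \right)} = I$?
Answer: $109116$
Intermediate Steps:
$R h{\left(21 \right)} = 5196 \cdot 21 = 109116$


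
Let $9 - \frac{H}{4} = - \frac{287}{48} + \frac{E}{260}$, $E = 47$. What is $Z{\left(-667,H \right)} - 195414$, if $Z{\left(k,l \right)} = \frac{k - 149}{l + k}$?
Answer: $- \frac{92642991366}{474089} \approx -1.9541 \cdot 10^{5}$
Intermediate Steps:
$H = \frac{46171}{780}$ ($H = 36 - 4 \left(- \frac{287}{48} + \frac{47}{260}\right) = 36 - - \frac{18091}{780} = 36 + \frac{18091}{780} = \frac{46171}{780} \approx 59.194$)
$Z{\left(k,l \right)} = \frac{-149 + k}{k + l}$
$Z{\left(-667,H \right)} - 195414 = \frac{-149 - 667}{-667 + \frac{46171}{780}} - 195414 = \frac{1}{- \frac{474089}{780}} \left(-816\right) - 195414 = \left(- \frac{780}{474089}\right) \left(-816\right) - 195414 = \frac{636480}{474089} - 195414 = - \frac{92642991366}{474089}$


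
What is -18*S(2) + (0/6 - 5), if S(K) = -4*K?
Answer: 139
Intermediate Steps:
-18*S(2) + (0/6 - 5) = -(-72)*2 + (0/6 - 5) = -18*(-8) + (0*(⅙) - 5) = 144 + (0 - 5) = 144 - 5 = 139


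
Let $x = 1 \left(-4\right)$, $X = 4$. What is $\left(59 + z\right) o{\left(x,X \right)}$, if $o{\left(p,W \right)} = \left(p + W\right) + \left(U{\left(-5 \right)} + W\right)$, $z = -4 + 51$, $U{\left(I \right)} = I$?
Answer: $-106$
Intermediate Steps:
$x = -4$
$z = 47$
$o{\left(p,W \right)} = -5 + p + 2 W$ ($o{\left(p,W \right)} = \left(p + W\right) + \left(-5 + W\right) = \left(W + p\right) + \left(-5 + W\right) = -5 + p + 2 W$)
$\left(59 + z\right) o{\left(x,X \right)} = \left(59 + 47\right) \left(-5 - 4 + 2 \cdot 4\right) = 106 \left(-5 - 4 + 8\right) = 106 \left(-1\right) = -106$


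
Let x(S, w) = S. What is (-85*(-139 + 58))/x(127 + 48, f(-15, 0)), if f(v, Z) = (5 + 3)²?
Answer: 1377/35 ≈ 39.343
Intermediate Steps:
f(v, Z) = 64 (f(v, Z) = 8² = 64)
(-85*(-139 + 58))/x(127 + 48, f(-15, 0)) = (-85*(-139 + 58))/(127 + 48) = -85*(-81)/175 = 6885*(1/175) = 1377/35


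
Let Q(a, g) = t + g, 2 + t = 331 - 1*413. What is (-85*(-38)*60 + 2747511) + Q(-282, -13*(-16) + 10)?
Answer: 2941445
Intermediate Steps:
t = -84 (t = -2 + (331 - 1*413) = -2 + (331 - 413) = -2 - 82 = -84)
Q(a, g) = -84 + g
(-85*(-38)*60 + 2747511) + Q(-282, -13*(-16) + 10) = (-85*(-38)*60 + 2747511) + (-84 + (-13*(-16) + 10)) = (3230*60 + 2747511) + (-84 + (208 + 10)) = (193800 + 2747511) + (-84 + 218) = 2941311 + 134 = 2941445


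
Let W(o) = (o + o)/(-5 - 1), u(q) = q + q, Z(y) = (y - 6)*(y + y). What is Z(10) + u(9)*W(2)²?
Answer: 88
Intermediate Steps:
Z(y) = 2*y*(-6 + y) (Z(y) = (-6 + y)*(2*y) = 2*y*(-6 + y))
u(q) = 2*q
W(o) = -o/3 (W(o) = (2*o)/(-6) = (2*o)*(-⅙) = -o/3)
Z(10) + u(9)*W(2)² = 2*10*(-6 + 10) + (2*9)*(-⅓*2)² = 2*10*4 + 18*(-⅔)² = 80 + 18*(4/9) = 80 + 8 = 88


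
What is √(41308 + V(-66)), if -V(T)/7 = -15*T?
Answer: √34378 ≈ 185.41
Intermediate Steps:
V(T) = 105*T (V(T) = -(-105)*T = 105*T)
√(41308 + V(-66)) = √(41308 + 105*(-66)) = √(41308 - 6930) = √34378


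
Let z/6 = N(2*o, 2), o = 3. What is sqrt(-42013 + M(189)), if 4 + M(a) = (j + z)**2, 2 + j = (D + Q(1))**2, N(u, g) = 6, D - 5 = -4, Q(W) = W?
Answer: I*sqrt(40573) ≈ 201.43*I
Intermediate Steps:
D = 1 (D = 5 - 4 = 1)
j = 2 (j = -2 + (1 + 1)**2 = -2 + 2**2 = -2 + 4 = 2)
z = 36 (z = 6*6 = 36)
M(a) = 1440 (M(a) = -4 + (2 + 36)**2 = -4 + 38**2 = -4 + 1444 = 1440)
sqrt(-42013 + M(189)) = sqrt(-42013 + 1440) = sqrt(-40573) = I*sqrt(40573)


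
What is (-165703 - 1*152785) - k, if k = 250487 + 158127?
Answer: -727102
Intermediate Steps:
k = 408614
(-165703 - 1*152785) - k = (-165703 - 1*152785) - 1*408614 = (-165703 - 152785) - 408614 = -318488 - 408614 = -727102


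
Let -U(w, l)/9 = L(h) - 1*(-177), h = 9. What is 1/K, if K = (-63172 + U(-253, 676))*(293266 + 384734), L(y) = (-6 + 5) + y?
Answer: -1/43959486000 ≈ -2.2748e-11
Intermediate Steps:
L(y) = -1 + y
U(w, l) = -1665 (U(w, l) = -9*((-1 + 9) - 1*(-177)) = -9*(8 + 177) = -9*185 = -1665)
K = -43959486000 (K = (-63172 - 1665)*(293266 + 384734) = -64837*678000 = -43959486000)
1/K = 1/(-43959486000) = -1/43959486000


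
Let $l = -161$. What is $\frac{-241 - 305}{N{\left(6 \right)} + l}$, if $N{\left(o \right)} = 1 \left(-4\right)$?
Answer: $\frac{182}{55} \approx 3.3091$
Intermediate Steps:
$N{\left(o \right)} = -4$
$\frac{-241 - 305}{N{\left(6 \right)} + l} = \frac{-241 - 305}{-4 - 161} = - \frac{546}{-165} = \left(-546\right) \left(- \frac{1}{165}\right) = \frac{182}{55}$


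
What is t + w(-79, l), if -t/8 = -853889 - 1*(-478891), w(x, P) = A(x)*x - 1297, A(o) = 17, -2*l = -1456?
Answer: 2997344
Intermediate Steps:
l = 728 (l = -½*(-1456) = 728)
w(x, P) = -1297 + 17*x (w(x, P) = 17*x - 1297 = -1297 + 17*x)
t = 2999984 (t = -8*(-853889 - 1*(-478891)) = -8*(-853889 + 478891) = -8*(-374998) = 2999984)
t + w(-79, l) = 2999984 + (-1297 + 17*(-79)) = 2999984 + (-1297 - 1343) = 2999984 - 2640 = 2997344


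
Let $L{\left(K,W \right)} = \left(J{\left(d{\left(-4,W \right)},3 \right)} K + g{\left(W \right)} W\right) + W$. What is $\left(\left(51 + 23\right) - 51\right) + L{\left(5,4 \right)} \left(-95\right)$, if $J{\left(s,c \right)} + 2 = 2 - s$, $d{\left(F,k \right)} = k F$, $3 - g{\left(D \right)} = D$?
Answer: $-7577$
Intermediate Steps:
$g{\left(D \right)} = 3 - D$
$d{\left(F,k \right)} = F k$
$J{\left(s,c \right)} = - s$ ($J{\left(s,c \right)} = -2 - \left(-2 + s\right) = - s$)
$L{\left(K,W \right)} = W + W \left(3 - W\right) + 4 K W$ ($L{\left(K,W \right)} = \left(- \left(-4\right) W K + \left(3 - W\right) W\right) + W = \left(4 W K + W \left(3 - W\right)\right) + W = \left(4 K W + W \left(3 - W\right)\right) + W = \left(W \left(3 - W\right) + 4 K W\right) + W = W + W \left(3 - W\right) + 4 K W$)
$\left(\left(51 + 23\right) - 51\right) + L{\left(5,4 \right)} \left(-95\right) = \left(\left(51 + 23\right) - 51\right) + 4 \left(4 - 4 + 4 \cdot 5\right) \left(-95\right) = \left(74 - 51\right) + 4 \left(4 - 4 + 20\right) \left(-95\right) = 23 + 4 \cdot 20 \left(-95\right) = 23 + 80 \left(-95\right) = 23 - 7600 = -7577$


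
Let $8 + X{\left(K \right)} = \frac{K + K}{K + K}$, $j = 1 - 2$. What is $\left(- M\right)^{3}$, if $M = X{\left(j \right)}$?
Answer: $343$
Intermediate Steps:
$j = -1$ ($j = 1 - 2 = -1$)
$X{\left(K \right)} = -7$ ($X{\left(K \right)} = -8 + \frac{K + K}{K + K} = -8 + \frac{2 K}{2 K} = -8 + 2 K \frac{1}{2 K} = -8 + 1 = -7$)
$M = -7$
$\left(- M\right)^{3} = \left(\left(-1\right) \left(-7\right)\right)^{3} = 7^{3} = 343$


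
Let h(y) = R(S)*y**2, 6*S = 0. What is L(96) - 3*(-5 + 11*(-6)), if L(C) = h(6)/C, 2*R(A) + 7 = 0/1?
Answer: 3387/16 ≈ 211.69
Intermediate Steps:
S = 0 (S = (1/6)*0 = 0)
R(A) = -7/2 (R(A) = -7/2 + (0/1)/2 = -7/2 + (0*1)/2 = -7/2 + (1/2)*0 = -7/2 + 0 = -7/2)
h(y) = -7*y**2/2
L(C) = -126/C (L(C) = (-7/2*6**2)/C = (-7/2*36)/C = -126/C)
L(96) - 3*(-5 + 11*(-6)) = -126/96 - 3*(-5 + 11*(-6)) = -126*1/96 - 3*(-5 - 66) = -21/16 - 3*(-71) = -21/16 + 213 = 3387/16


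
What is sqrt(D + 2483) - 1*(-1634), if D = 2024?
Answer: 1634 + sqrt(4507) ≈ 1701.1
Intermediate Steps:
sqrt(D + 2483) - 1*(-1634) = sqrt(2024 + 2483) - 1*(-1634) = sqrt(4507) + 1634 = 1634 + sqrt(4507)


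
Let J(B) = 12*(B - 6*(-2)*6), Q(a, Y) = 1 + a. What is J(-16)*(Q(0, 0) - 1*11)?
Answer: -6720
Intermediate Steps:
J(B) = 864 + 12*B (J(B) = 12*(B - (-12)*6) = 12*(B - 1*(-72)) = 12*(B + 72) = 12*(72 + B) = 864 + 12*B)
J(-16)*(Q(0, 0) - 1*11) = (864 + 12*(-16))*((1 + 0) - 1*11) = (864 - 192)*(1 - 11) = 672*(-10) = -6720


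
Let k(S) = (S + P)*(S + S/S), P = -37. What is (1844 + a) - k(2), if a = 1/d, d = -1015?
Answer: 1978234/1015 ≈ 1949.0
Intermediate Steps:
a = -1/1015 (a = 1/(-1015) = -1/1015 ≈ -0.00098522)
k(S) = (1 + S)*(-37 + S) (k(S) = (S - 37)*(S + S/S) = (-37 + S)*(S + 1) = (-37 + S)*(1 + S) = (1 + S)*(-37 + S))
(1844 + a) - k(2) = (1844 - 1/1015) - (-37 + 2² - 36*2) = 1871659/1015 - (-37 + 4 - 72) = 1871659/1015 - 1*(-105) = 1871659/1015 + 105 = 1978234/1015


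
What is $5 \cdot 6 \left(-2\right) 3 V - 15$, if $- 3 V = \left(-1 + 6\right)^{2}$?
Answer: $1485$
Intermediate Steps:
$V = - \frac{25}{3}$ ($V = - \frac{\left(-1 + 6\right)^{2}}{3} = - \frac{5^{2}}{3} = \left(- \frac{1}{3}\right) 25 = - \frac{25}{3} \approx -8.3333$)
$5 \cdot 6 \left(-2\right) 3 V - 15 = 5 \cdot 6 \left(-2\right) 3 \left(- \frac{25}{3}\right) - 15 = 30 \left(-2\right) 3 \left(- \frac{25}{3}\right) - 15 = \left(-60\right) 3 \left(- \frac{25}{3}\right) - 15 = \left(-180\right) \left(- \frac{25}{3}\right) - 15 = 1500 - 15 = 1485$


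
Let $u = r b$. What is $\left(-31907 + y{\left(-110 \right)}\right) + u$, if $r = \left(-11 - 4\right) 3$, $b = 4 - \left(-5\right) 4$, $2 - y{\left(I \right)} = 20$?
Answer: $-33005$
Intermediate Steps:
$y{\left(I \right)} = -18$ ($y{\left(I \right)} = 2 - 20 = -18$)
$b = 24$ ($b = 4 - -20 = 4 + 20 = 24$)
$r = -45$ ($r = \left(-15\right) 3 = -45$)
$u = -1080$ ($u = \left(-45\right) 24 = -1080$)
$\left(-31907 + y{\left(-110 \right)}\right) + u = \left(-31907 - 18\right) - 1080 = -31925 - 1080 = -33005$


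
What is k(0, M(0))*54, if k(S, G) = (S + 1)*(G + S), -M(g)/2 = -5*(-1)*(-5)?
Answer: 2700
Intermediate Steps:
M(g) = 50 (M(g) = -2*(-5*(-1))*(-5) = -10*(-5) = -2*(-25) = 50)
k(S, G) = (1 + S)*(G + S)
k(0, M(0))*54 = (50 + 0 + 0² + 50*0)*54 = (50 + 0 + 0 + 0)*54 = 50*54 = 2700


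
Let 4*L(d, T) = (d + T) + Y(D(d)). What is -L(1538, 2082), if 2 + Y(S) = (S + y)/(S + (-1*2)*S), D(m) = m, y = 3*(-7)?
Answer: -5562967/6152 ≈ -904.25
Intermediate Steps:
y = -21
Y(S) = -2 - (-21 + S)/S (Y(S) = -2 + (S - 21)/(S + (-1*2)*S) = -2 + (-21 + S)/(S - 2*S) = -2 + (-21 + S)/((-S)) = -2 + (-21 + S)*(-1/S) = -2 - (-21 + S)/S)
L(d, T) = -¾ + T/4 + d/4 + 21/(4*d) (L(d, T) = ((d + T) + (-3 + 21/d))/4 = ((T + d) + (-3 + 21/d))/4 = (-3 + T + d + 21/d)/4 = -¾ + T/4 + d/4 + 21/(4*d))
-L(1538, 2082) = -(21 + 1538*(-3 + 2082 + 1538))/(4*1538) = -(21 + 1538*3617)/(4*1538) = -(21 + 5562946)/(4*1538) = -5562967/(4*1538) = -1*5562967/6152 = -5562967/6152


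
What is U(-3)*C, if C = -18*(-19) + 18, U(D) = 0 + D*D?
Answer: 3240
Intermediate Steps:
U(D) = D² (U(D) = 0 + D² = D²)
C = 360 (C = 342 + 18 = 360)
U(-3)*C = (-3)²*360 = 9*360 = 3240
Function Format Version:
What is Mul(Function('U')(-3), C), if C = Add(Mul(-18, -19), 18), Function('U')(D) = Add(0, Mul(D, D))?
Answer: 3240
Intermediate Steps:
Function('U')(D) = Pow(D, 2) (Function('U')(D) = Add(0, Pow(D, 2)) = Pow(D, 2))
C = 360 (C = Add(342, 18) = 360)
Mul(Function('U')(-3), C) = Mul(Pow(-3, 2), 360) = Mul(9, 360) = 3240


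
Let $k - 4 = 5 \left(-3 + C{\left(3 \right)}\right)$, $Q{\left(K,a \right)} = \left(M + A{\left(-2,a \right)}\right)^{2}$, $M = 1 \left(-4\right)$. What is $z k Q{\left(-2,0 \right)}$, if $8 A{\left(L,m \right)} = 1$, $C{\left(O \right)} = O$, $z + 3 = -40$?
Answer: $- \frac{41323}{16} \approx -2582.7$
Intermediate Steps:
$z = -43$ ($z = -3 - 40 = -43$)
$A{\left(L,m \right)} = \frac{1}{8}$ ($A{\left(L,m \right)} = \frac{1}{8} \cdot 1 = \frac{1}{8}$)
$M = -4$
$Q{\left(K,a \right)} = \frac{961}{64}$ ($Q{\left(K,a \right)} = \left(-4 + \frac{1}{8}\right)^{2} = \left(- \frac{31}{8}\right)^{2} = \frac{961}{64}$)
$k = 4$ ($k = 4 + 5 \left(-3 + 3\right) = 4 + 5 \cdot 0 = 4 + 0 = 4$)
$z k Q{\left(-2,0 \right)} = \left(-43\right) 4 \cdot \frac{961}{64} = \left(-172\right) \frac{961}{64} = - \frac{41323}{16}$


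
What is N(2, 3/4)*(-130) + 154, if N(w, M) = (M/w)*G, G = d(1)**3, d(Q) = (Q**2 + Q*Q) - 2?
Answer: 154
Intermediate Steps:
d(Q) = -2 + 2*Q**2 (d(Q) = (Q**2 + Q**2) - 2 = 2*Q**2 - 2 = -2 + 2*Q**2)
G = 0 (G = (-2 + 2*1**2)**3 = (-2 + 2*1)**3 = (-2 + 2)**3 = 0**3 = 0)
N(w, M) = 0 (N(w, M) = (M/w)*0 = 0)
N(2, 3/4)*(-130) + 154 = 0*(-130) + 154 = 0 + 154 = 154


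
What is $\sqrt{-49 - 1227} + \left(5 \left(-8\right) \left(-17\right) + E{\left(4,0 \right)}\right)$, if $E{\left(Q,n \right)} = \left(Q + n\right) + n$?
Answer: $684 + 2 i \sqrt{319} \approx 684.0 + 35.721 i$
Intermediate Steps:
$E{\left(Q,n \right)} = Q + 2 n$
$\sqrt{-49 - 1227} + \left(5 \left(-8\right) \left(-17\right) + E{\left(4,0 \right)}\right) = \sqrt{-49 - 1227} + \left(5 \left(-8\right) \left(-17\right) + \left(4 + 2 \cdot 0\right)\right) = \sqrt{-1276} + \left(\left(-40\right) \left(-17\right) + \left(4 + 0\right)\right) = 2 i \sqrt{319} + \left(680 + 4\right) = 2 i \sqrt{319} + 684 = 684 + 2 i \sqrt{319}$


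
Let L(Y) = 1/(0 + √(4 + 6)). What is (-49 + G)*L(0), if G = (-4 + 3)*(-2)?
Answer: -47*√10/10 ≈ -14.863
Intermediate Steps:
G = 2 (G = -1*(-2) = 2)
L(Y) = √10/10 (L(Y) = 1/(0 + √10) = 1/(√10) = √10/10)
(-49 + G)*L(0) = (-49 + 2)*(√10/10) = -47*√10/10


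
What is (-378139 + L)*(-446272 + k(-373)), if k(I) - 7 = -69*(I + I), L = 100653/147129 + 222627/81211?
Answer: 594575031387969027675/3982831073 ≈ 1.4928e+11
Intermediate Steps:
L = 13643006222/3982831073 (L = 100653*(1/147129) + 222627*(1/81211) = 33551/49043 + 222627/81211 = 13643006222/3982831073 ≈ 3.4255)
k(I) = 7 - 138*I (k(I) = 7 - 69*(I + I) = 7 - 138*I)
(-378139 + L)*(-446272 + k(-373)) = (-378139 + 13643006222/3982831073)*(-446272 + (7 - 138*(-373))) = -1506050116106925*(-446272 + (7 + 51474))/3982831073 = -1506050116106925*(-446272 + 51481)/3982831073 = -1506050116106925/3982831073*(-394791) = 594575031387969027675/3982831073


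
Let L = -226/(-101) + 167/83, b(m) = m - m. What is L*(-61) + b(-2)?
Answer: -2173125/8383 ≈ -259.23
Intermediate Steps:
b(m) = 0
L = 35625/8383 (L = -226*(-1/101) + 167*(1/83) = 226/101 + 167/83 = 35625/8383 ≈ 4.2497)
L*(-61) + b(-2) = (35625/8383)*(-61) + 0 = -2173125/8383 + 0 = -2173125/8383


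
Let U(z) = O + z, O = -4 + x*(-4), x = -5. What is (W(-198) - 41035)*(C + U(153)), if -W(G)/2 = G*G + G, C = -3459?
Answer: 391664630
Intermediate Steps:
O = 16 (O = -4 - 5*(-4) = -4 + 20 = 16)
W(G) = -2*G - 2*G² (W(G) = -2*(G*G + G) = -2*(G² + G) = -2*(G + G²) = -2*G - 2*G²)
U(z) = 16 + z
(W(-198) - 41035)*(C + U(153)) = (-2*(-198)*(1 - 198) - 41035)*(-3459 + (16 + 153)) = (-2*(-198)*(-197) - 41035)*(-3459 + 169) = (-78012 - 41035)*(-3290) = -119047*(-3290) = 391664630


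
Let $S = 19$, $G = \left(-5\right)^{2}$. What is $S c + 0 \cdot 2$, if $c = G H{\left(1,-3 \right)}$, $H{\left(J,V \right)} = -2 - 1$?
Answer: $-1425$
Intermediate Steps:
$G = 25$
$H{\left(J,V \right)} = -3$
$c = -75$ ($c = 25 \left(-3\right) = -75$)
$S c + 0 \cdot 2 = 19 \left(-75\right) + 0 \cdot 2 = -1425 + 0 = -1425$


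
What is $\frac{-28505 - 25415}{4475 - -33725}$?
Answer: $- \frac{1348}{955} \approx -1.4115$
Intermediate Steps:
$\frac{-28505 - 25415}{4475 - -33725} = - \frac{53920}{4475 + 33725} = - \frac{53920}{38200} = \left(-53920\right) \frac{1}{38200} = - \frac{1348}{955}$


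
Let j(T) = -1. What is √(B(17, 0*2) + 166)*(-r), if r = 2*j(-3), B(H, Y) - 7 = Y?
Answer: 2*√173 ≈ 26.306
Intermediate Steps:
B(H, Y) = 7 + Y
r = -2 (r = 2*(-1) = -2)
√(B(17, 0*2) + 166)*(-r) = √((7 + 0*2) + 166)*(-1*(-2)) = √((7 + 0) + 166)*2 = √(7 + 166)*2 = √173*2 = 2*√173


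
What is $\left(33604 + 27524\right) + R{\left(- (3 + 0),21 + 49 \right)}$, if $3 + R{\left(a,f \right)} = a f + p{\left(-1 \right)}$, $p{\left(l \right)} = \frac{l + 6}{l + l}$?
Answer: $\frac{121825}{2} \approx 60913.0$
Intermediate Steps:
$p{\left(l \right)} = \frac{6 + l}{2 l}$
$R{\left(a,f \right)} = - \frac{11}{2} + a f$ ($R{\left(a,f \right)} = -3 + \left(a f + \frac{6 - 1}{2 \left(-1\right)}\right) = -3 + \left(a f + \frac{1}{2} \left(-1\right) 5\right) = -3 + \left(a f - \frac{5}{2}\right) = -3 + \left(- \frac{5}{2} + a f\right) = - \frac{11}{2} + a f$)
$\left(33604 + 27524\right) + R{\left(- (3 + 0),21 + 49 \right)} = \left(33604 + 27524\right) + \left(- \frac{11}{2} + - (3 + 0) \left(21 + 49\right)\right) = 61128 + \left(- \frac{11}{2} + \left(-1\right) 3 \cdot 70\right) = 61128 - \frac{431}{2} = \frac{121825}{2}$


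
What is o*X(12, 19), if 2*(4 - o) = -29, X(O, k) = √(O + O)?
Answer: 37*√6 ≈ 90.631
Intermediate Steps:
X(O, k) = √2*√O (X(O, k) = √(2*O) = √2*√O)
o = 37/2 (o = 4 - ½*(-29) = 4 + 29/2 = 37/2 ≈ 18.500)
o*X(12, 19) = 37*(√2*√12)/2 = 37*(√2*(2*√3))/2 = 37*(2*√6)/2 = 37*√6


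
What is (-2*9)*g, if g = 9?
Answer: -162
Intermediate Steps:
(-2*9)*g = -2*9*9 = -18*9 = -162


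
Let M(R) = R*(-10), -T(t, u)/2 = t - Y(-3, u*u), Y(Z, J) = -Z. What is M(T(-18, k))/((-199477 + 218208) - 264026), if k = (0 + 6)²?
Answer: 28/16353 ≈ 0.0017122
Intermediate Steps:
k = 36 (k = 6² = 36)
T(t, u) = 6 - 2*t (T(t, u) = -2*(t - (-1)*(-3)) = -2*(t - 1*3) = -2*(t - 3) = -2*(-3 + t) = 6 - 2*t)
M(R) = -10*R
M(T(-18, k))/((-199477 + 218208) - 264026) = (-10*(6 - 2*(-18)))/((-199477 + 218208) - 264026) = (-10*(6 + 36))/(18731 - 264026) = -10*42/(-245295) = -420*(-1/245295) = 28/16353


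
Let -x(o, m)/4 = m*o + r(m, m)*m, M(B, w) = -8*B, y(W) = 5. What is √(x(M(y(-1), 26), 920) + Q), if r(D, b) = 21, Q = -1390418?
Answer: 3*I*√146722 ≈ 1149.1*I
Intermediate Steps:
x(o, m) = -84*m - 4*m*o (x(o, m) = -4*(m*o + 21*m) = -4*(21*m + m*o) = -84*m - 4*m*o)
√(x(M(y(-1), 26), 920) + Q) = √(-4*920*(21 - 8*5) - 1390418) = √(-4*920*(21 - 40) - 1390418) = √(-4*920*(-19) - 1390418) = √(69920 - 1390418) = √(-1320498) = 3*I*√146722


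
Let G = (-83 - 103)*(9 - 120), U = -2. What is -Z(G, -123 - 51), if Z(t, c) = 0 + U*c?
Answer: -348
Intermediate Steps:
G = 20646 (G = -186*(-111) = 20646)
Z(t, c) = -2*c (Z(t, c) = 0 - 2*c = -2*c)
-Z(G, -123 - 51) = -(-2)*(-123 - 51) = -(-2)*(-174) = -1*348 = -348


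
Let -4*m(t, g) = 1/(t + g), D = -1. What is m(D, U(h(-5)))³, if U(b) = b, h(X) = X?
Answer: 1/13824 ≈ 7.2338e-5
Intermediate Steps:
m(t, g) = -1/(4*(g + t)) (m(t, g) = -1/(4*(t + g)) = -1/(4*(g + t)))
m(D, U(h(-5)))³ = (-1/(4*(-5) + 4*(-1)))³ = (-1/(-20 - 4))³ = (-1/(-24))³ = (-1*(-1/24))³ = (1/24)³ = 1/13824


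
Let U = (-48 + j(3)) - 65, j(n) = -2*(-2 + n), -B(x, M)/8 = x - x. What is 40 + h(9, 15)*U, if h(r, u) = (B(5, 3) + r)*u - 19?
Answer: -13300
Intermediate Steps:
B(x, M) = 0 (B(x, M) = -8*(x - x) = -8*0 = 0)
h(r, u) = -19 + r*u (h(r, u) = (0 + r)*u - 19 = r*u - 19 = -19 + r*u)
j(n) = 4 - 2*n
U = -115 (U = (-48 + (4 - 2*3)) - 65 = (-48 + (4 - 6)) - 65 = (-48 - 2) - 65 = -50 - 65 = -115)
40 + h(9, 15)*U = 40 + (-19 + 9*15)*(-115) = 40 + (-19 + 135)*(-115) = 40 + 116*(-115) = 40 - 13340 = -13300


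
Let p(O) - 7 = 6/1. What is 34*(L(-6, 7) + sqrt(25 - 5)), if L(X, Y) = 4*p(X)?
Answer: 1768 + 68*sqrt(5) ≈ 1920.1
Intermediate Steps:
p(O) = 13 (p(O) = 7 + 6/1 = 7 + 6*1 = 7 + 6 = 13)
L(X, Y) = 52 (L(X, Y) = 4*13 = 52)
34*(L(-6, 7) + sqrt(25 - 5)) = 34*(52 + sqrt(25 - 5)) = 34*(52 + sqrt(20)) = 34*(52 + 2*sqrt(5)) = 1768 + 68*sqrt(5)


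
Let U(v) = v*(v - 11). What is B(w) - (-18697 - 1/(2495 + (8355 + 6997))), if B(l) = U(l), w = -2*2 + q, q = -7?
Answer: 338004334/17847 ≈ 18939.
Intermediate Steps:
U(v) = v*(-11 + v)
w = -11 (w = -2*2 - 7 = -4 - 7 = -11)
B(l) = l*(-11 + l)
B(w) - (-18697 - 1/(2495 + (8355 + 6997))) = -11*(-11 - 11) - (-18697 - 1/(2495 + (8355 + 6997))) = -11*(-22) - (-18697 - 1/(2495 + 15352)) = 242 - (-18697 - 1/17847) = 242 - 1*(-333685360/17847) = 242 + 333685360/17847 = 338004334/17847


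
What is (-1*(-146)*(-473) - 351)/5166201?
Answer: -69409/5166201 ≈ -0.013435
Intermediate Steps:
(-1*(-146)*(-473) - 351)/5166201 = (146*(-473) - 351)*(1/5166201) = (-69058 - 351)*(1/5166201) = -69409*1/5166201 = -69409/5166201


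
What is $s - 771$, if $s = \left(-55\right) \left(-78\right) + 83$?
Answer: $3602$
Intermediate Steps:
$s = 4373$ ($s = 4290 + 83 = 4373$)
$s - 771 = 4373 - 771 = 3602$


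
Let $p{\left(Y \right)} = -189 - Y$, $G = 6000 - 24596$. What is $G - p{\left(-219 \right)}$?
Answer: $-18626$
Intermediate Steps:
$G = -18596$
$G - p{\left(-219 \right)} = -18596 - \left(-189 - -219\right) = -18596 - \left(-189 + 219\right) = -18596 - 30 = -18626$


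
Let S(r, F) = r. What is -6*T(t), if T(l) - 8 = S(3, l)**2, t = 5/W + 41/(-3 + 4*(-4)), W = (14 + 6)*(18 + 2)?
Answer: -102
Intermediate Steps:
W = 400 (W = 20*20 = 400)
t = -3261/1520 (t = 5/400 + 41/(-3 + 4*(-4)) = 5*(1/400) + 41/(-3 - 16) = 1/80 + 41/(-19) = 1/80 + 41*(-1/19) = 1/80 - 41/19 = -3261/1520 ≈ -2.1454)
T(l) = 17 (T(l) = 8 + 3**2 = 8 + 9 = 17)
-6*T(t) = -6*17 = -102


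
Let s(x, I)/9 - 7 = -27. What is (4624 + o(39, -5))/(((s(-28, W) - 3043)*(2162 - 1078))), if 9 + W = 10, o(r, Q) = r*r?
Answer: -6145/3493732 ≈ -0.0017589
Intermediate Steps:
o(r, Q) = r²
W = 1 (W = -9 + 10 = 1)
s(x, I) = -180 (s(x, I) = 63 + 9*(-27) = 63 - 243 = -180)
(4624 + o(39, -5))/(((s(-28, W) - 3043)*(2162 - 1078))) = (4624 + 39²)/(((-180 - 3043)*(2162 - 1078))) = (4624 + 1521)/((-3223*1084)) = 6145/(-3493732) = 6145*(-1/3493732) = -6145/3493732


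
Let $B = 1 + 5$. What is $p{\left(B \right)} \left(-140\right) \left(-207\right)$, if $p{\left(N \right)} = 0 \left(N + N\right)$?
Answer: $0$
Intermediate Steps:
$B = 6$
$p{\left(N \right)} = 0$ ($p{\left(N \right)} = 0 \cdot 2 N = 0$)
$p{\left(B \right)} \left(-140\right) \left(-207\right) = 0 \left(-140\right) \left(-207\right) = 0 \left(-207\right) = 0$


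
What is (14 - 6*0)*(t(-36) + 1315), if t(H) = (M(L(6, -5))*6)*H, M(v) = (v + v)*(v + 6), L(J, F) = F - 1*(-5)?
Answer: 18410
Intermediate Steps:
L(J, F) = 5 + F (L(J, F) = F + 5 = 5 + F)
M(v) = 2*v*(6 + v) (M(v) = (2*v)*(6 + v) = 2*v*(6 + v))
t(H) = 0 (t(H) = ((2*(5 - 5)*(6 + (5 - 5)))*6)*H = ((2*0*(6 + 0))*6)*H = ((2*0*6)*6)*H = (0*6)*H = 0*H = 0)
(14 - 6*0)*(t(-36) + 1315) = (14 - 6*0)*(0 + 1315) = (14 + 0)*1315 = 14*1315 = 18410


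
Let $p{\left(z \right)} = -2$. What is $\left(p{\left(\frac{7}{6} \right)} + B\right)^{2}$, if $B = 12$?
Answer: $100$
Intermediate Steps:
$\left(p{\left(\frac{7}{6} \right)} + B\right)^{2} = \left(-2 + 12\right)^{2} = 10^{2} = 100$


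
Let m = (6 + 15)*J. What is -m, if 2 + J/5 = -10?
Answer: 1260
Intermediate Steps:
J = -60 (J = -10 + 5*(-10) = -10 - 50 = -60)
m = -1260 (m = (6 + 15)*(-60) = 21*(-60) = -1260)
-m = -1*(-1260) = 1260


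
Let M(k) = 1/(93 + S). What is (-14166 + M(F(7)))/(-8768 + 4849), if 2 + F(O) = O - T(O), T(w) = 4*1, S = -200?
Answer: 1515763/419333 ≈ 3.6147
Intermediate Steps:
T(w) = 4
F(O) = -6 + O (F(O) = -2 + (O - 1*4) = -2 + (O - 4) = -2 + (-4 + O) = -6 + O)
M(k) = -1/107 (M(k) = 1/(93 - 200) = 1/(-107) = -1/107)
(-14166 + M(F(7)))/(-8768 + 4849) = (-14166 - 1/107)/(-8768 + 4849) = -1515763/107/(-3919) = -1515763/107*(-1/3919) = 1515763/419333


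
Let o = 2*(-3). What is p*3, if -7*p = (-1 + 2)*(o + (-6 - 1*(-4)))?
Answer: 24/7 ≈ 3.4286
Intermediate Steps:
o = -6
p = 8/7 (p = -(-1 + 2)*(-6 + (-6 - 1*(-4)))/7 = -(-6 + (-6 + 4))/7 = -(-6 - 2)/7 = -(-8)/7 = -⅐*(-8) = 8/7 ≈ 1.1429)
p*3 = (8/7)*3 = 24/7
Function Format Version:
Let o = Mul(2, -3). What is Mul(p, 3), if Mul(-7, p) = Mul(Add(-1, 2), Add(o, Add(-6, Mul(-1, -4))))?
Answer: Rational(24, 7) ≈ 3.4286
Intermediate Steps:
o = -6
p = Rational(8, 7) (p = Mul(Rational(-1, 7), Mul(Add(-1, 2), Add(-6, Add(-6, Mul(-1, -4))))) = Mul(Rational(-1, 7), Mul(1, Add(-6, Add(-6, 4)))) = Mul(Rational(-1, 7), Mul(1, Add(-6, -2))) = Mul(Rational(-1, 7), Mul(1, -8)) = Mul(Rational(-1, 7), -8) = Rational(8, 7) ≈ 1.1429)
Mul(p, 3) = Mul(Rational(8, 7), 3) = Rational(24, 7)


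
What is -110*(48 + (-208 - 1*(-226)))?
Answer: -7260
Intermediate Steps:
-110*(48 + (-208 - 1*(-226))) = -110*(48 + (-208 + 226)) = -110*(48 + 18) = -110*66 = -7260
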